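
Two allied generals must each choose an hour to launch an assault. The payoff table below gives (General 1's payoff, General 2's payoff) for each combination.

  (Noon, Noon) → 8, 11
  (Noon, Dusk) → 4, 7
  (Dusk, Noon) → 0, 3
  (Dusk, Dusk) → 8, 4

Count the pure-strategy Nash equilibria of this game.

2

Both Noon: General 1 gets 8 (best alternative 0); General 2 gets 11 (best alternative 7). Neither deviates — NE.
Both Dusk: General 1 gets 8 (best alternative 4); General 2 gets 4 (best alternative 3). Neither deviates — NE.
(Dusk, Noon) is not a NE: General 1 would switch to Noon (8 > 0).
No other cell survives both best-response checks, so there are 2 pure NE.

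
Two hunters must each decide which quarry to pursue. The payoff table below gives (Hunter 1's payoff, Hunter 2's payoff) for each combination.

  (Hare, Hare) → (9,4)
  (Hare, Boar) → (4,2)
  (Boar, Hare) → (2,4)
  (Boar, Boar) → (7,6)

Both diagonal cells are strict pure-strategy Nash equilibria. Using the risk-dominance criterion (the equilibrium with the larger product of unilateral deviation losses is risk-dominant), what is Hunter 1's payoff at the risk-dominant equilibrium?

9

At both Hare: Hunter 1 loses 9 − 2 = 7 by deviating; Hunter 2 loses 4 − 2 = 2. Product = 7·2 = 14.
At both Boar: Hunter 1 loses 7 − 4 = 3 by deviating; Hunter 2 loses 6 − 4 = 2. Product = 3·2 = 6.
14 > 6, so both Hare is risk-dominant. Hunter 1's payoff there is 9.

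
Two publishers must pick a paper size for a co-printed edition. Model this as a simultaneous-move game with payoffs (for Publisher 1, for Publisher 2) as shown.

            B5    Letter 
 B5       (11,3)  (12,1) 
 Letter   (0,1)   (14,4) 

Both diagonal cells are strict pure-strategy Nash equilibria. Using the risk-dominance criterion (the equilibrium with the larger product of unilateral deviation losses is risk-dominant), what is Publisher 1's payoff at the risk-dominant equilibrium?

At both B5: Publisher 1 loses 11 − 0 = 11 by deviating; Publisher 2 loses 3 − 1 = 2. Product = 11·2 = 22.
At both Letter: Publisher 1 loses 14 − 12 = 2 by deviating; Publisher 2 loses 4 − 1 = 3. Product = 2·3 = 6.
22 > 6, so both B5 is risk-dominant. Publisher 1's payoff there is 11.

11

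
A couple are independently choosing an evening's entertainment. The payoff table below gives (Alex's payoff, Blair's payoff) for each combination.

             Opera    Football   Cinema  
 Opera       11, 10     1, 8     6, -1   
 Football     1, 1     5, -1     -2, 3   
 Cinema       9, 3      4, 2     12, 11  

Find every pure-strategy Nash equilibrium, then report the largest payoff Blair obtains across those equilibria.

Both Opera is a pure NE (Alex: 11 ≥ 9; Blair: 10 ≥ 8). Blair gets 10.
Both Cinema is a pure NE (Alex: 12 ≥ 6; Blair: 11 ≥ 3). Blair gets 11.
Every other cell has a profitable deviation for at least one player. Highest of {10, 11} is 11.

11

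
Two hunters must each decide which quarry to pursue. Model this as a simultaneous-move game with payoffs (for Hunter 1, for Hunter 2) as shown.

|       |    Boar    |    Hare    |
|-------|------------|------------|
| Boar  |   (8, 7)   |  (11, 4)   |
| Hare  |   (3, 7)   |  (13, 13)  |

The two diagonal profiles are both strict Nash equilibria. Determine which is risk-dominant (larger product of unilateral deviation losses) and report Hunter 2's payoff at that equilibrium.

At both Boar: Hunter 1 loses 8 − 3 = 5 by deviating; Hunter 2 loses 7 − 4 = 3. Product = 5·3 = 15.
At both Hare: Hunter 1 loses 13 − 11 = 2 by deviating; Hunter 2 loses 13 − 7 = 6. Product = 2·6 = 12.
15 > 12, so both Boar is risk-dominant. Hunter 2's payoff there is 7.

7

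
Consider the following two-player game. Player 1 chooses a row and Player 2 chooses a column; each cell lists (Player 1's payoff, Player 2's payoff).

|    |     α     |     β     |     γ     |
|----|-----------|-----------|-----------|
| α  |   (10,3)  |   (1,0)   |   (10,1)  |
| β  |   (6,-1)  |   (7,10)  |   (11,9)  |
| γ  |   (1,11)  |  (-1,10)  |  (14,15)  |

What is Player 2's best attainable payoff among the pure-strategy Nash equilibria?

Both α is a pure NE (Player 1: 10 ≥ 6; Player 2: 3 ≥ 1). Player 2 gets 3.
Both β is a pure NE (Player 1: 7 ≥ 1; Player 2: 10 ≥ 9). Player 2 gets 10.
Both γ is a pure NE (Player 1: 14 ≥ 11; Player 2: 15 ≥ 11). Player 2 gets 15.
Every other cell has a profitable deviation for at least one player. Highest of {3, 10, 15} is 15.

15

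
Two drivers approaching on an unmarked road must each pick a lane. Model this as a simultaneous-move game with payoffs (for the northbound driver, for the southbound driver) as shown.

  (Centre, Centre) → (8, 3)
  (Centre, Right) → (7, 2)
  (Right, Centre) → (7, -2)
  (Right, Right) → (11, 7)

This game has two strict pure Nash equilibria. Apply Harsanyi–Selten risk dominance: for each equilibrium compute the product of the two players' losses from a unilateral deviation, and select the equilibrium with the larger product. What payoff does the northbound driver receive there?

At both Centre: the northbound driver loses 8 − 7 = 1 by deviating; the southbound driver loses 3 − 2 = 1. Product = 1·1 = 1.
At both Right: the northbound driver loses 11 − 7 = 4 by deviating; the southbound driver loses 7 − (-2) = 9. Product = 4·9 = 36.
36 > 1, so both Right is risk-dominant. The northbound driver's payoff there is 11.

11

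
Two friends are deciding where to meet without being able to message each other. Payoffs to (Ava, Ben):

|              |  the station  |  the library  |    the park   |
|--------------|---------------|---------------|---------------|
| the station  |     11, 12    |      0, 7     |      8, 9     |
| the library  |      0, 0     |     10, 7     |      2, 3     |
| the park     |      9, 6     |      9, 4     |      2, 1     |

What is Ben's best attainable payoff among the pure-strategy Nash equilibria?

12

Both the station is a pure NE (Ava: 11 ≥ 9; Ben: 12 ≥ 9). Ben gets 12.
Both the library is a pure NE (Ava: 10 ≥ 9; Ben: 7 ≥ 3). Ben gets 7.
Every other cell has a profitable deviation for at least one player. Highest of {12, 7} is 12.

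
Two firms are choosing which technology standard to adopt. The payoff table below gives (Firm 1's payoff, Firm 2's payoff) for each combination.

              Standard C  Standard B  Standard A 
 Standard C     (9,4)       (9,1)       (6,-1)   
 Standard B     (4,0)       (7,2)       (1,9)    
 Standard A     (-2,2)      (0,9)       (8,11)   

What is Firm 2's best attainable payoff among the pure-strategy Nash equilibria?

Both Standard C is a pure NE (Firm 1: 9 ≥ 4; Firm 2: 4 ≥ 1). Firm 2 gets 4.
Both Standard A is a pure NE (Firm 1: 8 ≥ 6; Firm 2: 11 ≥ 9). Firm 2 gets 11.
Every other cell has a profitable deviation for at least one player. Highest of {4, 11} is 11.

11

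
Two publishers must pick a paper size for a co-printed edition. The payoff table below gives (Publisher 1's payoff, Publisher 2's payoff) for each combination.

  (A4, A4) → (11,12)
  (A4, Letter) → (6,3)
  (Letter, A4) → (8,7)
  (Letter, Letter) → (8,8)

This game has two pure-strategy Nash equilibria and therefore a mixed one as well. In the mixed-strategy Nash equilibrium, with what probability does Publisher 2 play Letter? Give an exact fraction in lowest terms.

3/5

Publisher 2's mix q on A4 must make Publisher 1 indifferent between A4 and Letter.
Publisher 1's payoff from A4: 11q + 6(1−q). From Letter: 8q + 8(1−q).
Set equal: 3q = 2(1−q) → q = 2/5.
Probability on Letter is 1 − 2/5 = 3/5.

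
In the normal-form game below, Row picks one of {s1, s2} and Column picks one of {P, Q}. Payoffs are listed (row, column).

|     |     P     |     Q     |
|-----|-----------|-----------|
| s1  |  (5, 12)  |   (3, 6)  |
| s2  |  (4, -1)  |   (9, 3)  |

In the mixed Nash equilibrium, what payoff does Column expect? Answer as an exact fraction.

21/5

Row mixes with probability p on s1, chosen so Column is indifferent: 12p + (-1)(1−p) = 6p + 3(1−p) gives p = 2/5.
Column's expected payoff is 12·2/5 + (-1)·3/5 = 21/5.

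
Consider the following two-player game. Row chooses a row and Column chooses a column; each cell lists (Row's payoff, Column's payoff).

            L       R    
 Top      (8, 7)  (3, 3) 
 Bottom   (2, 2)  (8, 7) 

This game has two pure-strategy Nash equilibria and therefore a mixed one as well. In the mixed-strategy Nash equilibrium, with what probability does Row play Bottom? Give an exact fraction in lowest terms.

Row's mix p on Top must make Column indifferent between L and R.
Column's payoff from L: 7p + 2(1−p). From R: 3p + 7(1−p).
Set equal: 4p = 5(1−p) → p = 5/9.
Probability on Bottom is 1 − 5/9 = 4/9.

4/9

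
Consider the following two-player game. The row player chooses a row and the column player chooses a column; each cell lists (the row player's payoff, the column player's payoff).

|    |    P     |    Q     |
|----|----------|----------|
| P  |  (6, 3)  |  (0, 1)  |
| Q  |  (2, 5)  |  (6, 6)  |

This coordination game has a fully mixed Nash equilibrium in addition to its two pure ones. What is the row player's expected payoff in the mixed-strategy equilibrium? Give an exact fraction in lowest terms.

18/5

The column player mixes with probability q on P, chosen so the row player is indifferent: 6q + 0(1−q) = 2q + 6(1−q) gives q = 3/5.
The row player's expected payoff (from either row, since indifferent) is 6·3/5 + 0·2/5 = 18/5.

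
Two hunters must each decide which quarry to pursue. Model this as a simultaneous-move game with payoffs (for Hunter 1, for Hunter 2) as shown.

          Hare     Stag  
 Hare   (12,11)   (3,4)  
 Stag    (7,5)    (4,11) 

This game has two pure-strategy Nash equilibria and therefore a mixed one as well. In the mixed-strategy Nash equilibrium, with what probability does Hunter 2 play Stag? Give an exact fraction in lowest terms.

5/6

Hunter 2's mix q on Hare must make Hunter 1 indifferent between Hare and Stag.
Hunter 1's payoff from Hare: 12q + 3(1−q). From Stag: 7q + 4(1−q).
Set equal: 5q = 1(1−q) → q = 1/6.
Probability on Stag is 1 − 1/6 = 5/6.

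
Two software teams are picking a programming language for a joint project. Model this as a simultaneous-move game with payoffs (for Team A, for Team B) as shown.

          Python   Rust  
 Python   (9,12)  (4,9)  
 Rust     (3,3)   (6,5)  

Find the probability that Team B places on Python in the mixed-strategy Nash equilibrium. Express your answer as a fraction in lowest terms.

1/4

Team B's mix q on Python must make Team A indifferent between Python and Rust.
Team A's payoff from Python: 9q + 4(1−q). From Rust: 3q + 6(1−q).
Set equal: 6q = 2(1−q) → q = 2/8 = 1/4.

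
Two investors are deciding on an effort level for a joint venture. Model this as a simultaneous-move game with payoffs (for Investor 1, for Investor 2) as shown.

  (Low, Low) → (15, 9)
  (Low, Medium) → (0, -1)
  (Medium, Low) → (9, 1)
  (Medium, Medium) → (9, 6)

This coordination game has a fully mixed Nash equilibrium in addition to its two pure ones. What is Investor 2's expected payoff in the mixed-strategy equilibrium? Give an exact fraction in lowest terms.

11/3

Investor 1 mixes with probability p on Low, chosen so Investor 2 is indifferent: 9p + 1(1−p) = (-1)p + 6(1−p) gives p = 1/3.
Investor 2's expected payoff is 9·1/3 + 1·2/3 = 11/3.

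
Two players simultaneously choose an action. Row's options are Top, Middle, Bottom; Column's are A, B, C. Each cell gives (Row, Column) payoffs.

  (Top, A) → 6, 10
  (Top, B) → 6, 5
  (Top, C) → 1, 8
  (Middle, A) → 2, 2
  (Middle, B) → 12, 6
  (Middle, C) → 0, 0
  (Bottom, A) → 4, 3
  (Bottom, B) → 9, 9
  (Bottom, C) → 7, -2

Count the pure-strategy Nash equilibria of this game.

(Top, A): Row gets 6 (best alternative 4); Column gets 10 (best alternative 8). Neither deviates — NE.
(Middle, B): Row gets 12 (best alternative 9); Column gets 6 (best alternative 2). Neither deviates — NE.
(Bottom, C) is not a NE: Column would switch to B (9 > -2).
No other cell survives both best-response checks, so there are 2 pure NE.

2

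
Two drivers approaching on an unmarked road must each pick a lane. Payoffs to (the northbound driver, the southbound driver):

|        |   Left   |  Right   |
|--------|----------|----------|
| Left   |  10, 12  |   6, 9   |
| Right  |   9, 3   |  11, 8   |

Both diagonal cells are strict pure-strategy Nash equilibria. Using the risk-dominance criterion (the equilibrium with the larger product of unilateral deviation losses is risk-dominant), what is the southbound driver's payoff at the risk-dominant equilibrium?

8

At both Left: the northbound driver loses 10 − 9 = 1 by deviating; the southbound driver loses 12 − 9 = 3. Product = 1·3 = 3.
At both Right: the northbound driver loses 11 − 6 = 5 by deviating; the southbound driver loses 8 − 3 = 5. Product = 5·5 = 25.
25 > 3, so both Right is risk-dominant. The southbound driver's payoff there is 8.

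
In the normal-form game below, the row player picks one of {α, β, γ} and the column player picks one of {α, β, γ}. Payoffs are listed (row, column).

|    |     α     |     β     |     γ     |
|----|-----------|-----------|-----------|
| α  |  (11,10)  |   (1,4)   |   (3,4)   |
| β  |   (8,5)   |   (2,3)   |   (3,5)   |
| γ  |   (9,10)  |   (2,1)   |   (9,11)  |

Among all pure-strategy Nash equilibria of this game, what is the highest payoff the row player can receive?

11

Both α is a pure NE (the row player: 11 ≥ 9; the column player: 10 ≥ 4). The row player gets 11.
Both γ is a pure NE (the row player: 9 ≥ 3; the column player: 11 ≥ 10). The row player gets 9.
Every other cell has a profitable deviation for at least one player. Highest of {11, 9} is 11.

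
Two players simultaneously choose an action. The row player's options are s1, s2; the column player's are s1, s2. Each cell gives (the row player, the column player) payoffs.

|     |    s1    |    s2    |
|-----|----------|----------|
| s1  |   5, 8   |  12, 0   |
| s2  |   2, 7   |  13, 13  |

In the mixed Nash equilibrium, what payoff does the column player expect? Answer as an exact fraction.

The row player mixes with probability p on s1, chosen so the column player is indifferent: 8p + 7(1−p) = 0p + 13(1−p) gives p = 3/7.
The column player's expected payoff is 8·3/7 + 7·4/7 = 52/7.

52/7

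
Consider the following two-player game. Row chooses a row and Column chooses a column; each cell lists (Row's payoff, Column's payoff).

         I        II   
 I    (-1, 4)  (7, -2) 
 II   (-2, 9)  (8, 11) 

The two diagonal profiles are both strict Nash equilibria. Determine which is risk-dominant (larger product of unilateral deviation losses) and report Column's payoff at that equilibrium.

At both I: Row loses -1 − (-2) = 1 by deviating; Column loses 4 − (-2) = 6. Product = 1·6 = 6.
At both II: Row loses 8 − 7 = 1 by deviating; Column loses 11 − 9 = 2. Product = 1·2 = 2.
6 > 2, so both I is risk-dominant. Column's payoff there is 4.

4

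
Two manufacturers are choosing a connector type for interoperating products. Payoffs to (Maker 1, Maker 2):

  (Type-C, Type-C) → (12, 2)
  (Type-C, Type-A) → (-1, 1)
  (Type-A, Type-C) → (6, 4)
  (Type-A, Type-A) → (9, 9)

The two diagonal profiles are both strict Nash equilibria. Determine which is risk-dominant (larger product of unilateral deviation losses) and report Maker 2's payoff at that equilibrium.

9

At both Type-C: Maker 1 loses 12 − 6 = 6 by deviating; Maker 2 loses 2 − 1 = 1. Product = 6·1 = 6.
At both Type-A: Maker 1 loses 9 − (-1) = 10 by deviating; Maker 2 loses 9 − 4 = 5. Product = 10·5 = 50.
50 > 6, so both Type-A is risk-dominant. Maker 2's payoff there is 9.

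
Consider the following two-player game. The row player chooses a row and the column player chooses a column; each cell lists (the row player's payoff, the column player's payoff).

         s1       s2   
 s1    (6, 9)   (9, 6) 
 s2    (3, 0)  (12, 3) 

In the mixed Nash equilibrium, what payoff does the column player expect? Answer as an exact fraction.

9/2

The row player mixes with probability p on s1, chosen so the column player is indifferent: 9p + 0(1−p) = 6p + 3(1−p) gives p = 1/2.
The column player's expected payoff is 9·1/2 + 0·1/2 = 9/2.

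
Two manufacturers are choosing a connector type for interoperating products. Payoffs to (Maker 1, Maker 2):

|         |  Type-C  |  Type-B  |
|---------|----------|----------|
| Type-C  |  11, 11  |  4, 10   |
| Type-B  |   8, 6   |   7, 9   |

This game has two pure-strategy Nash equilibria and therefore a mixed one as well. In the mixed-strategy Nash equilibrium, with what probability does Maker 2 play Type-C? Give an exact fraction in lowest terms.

1/2

Maker 2's mix q on Type-C must make Maker 1 indifferent between Type-C and Type-B.
Maker 1's payoff from Type-C: 11q + 4(1−q). From Type-B: 8q + 7(1−q).
Set equal: 3q = 3(1−q) → q = 3/6 = 1/2.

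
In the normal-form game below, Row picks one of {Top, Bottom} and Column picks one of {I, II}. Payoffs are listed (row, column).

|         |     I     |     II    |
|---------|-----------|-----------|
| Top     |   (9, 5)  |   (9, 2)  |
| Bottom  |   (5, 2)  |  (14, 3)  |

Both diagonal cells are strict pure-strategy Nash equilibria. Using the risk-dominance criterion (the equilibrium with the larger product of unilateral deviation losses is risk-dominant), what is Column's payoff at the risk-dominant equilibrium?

At (Top, I): Row loses 9 − 5 = 4 by deviating; Column loses 5 − 2 = 3. Product = 4·3 = 12.
At (Bottom, II): Row loses 14 − 9 = 5 by deviating; Column loses 3 − 2 = 1. Product = 5·1 = 5.
12 > 5, so (Top, I) is risk-dominant. Column's payoff there is 5.

5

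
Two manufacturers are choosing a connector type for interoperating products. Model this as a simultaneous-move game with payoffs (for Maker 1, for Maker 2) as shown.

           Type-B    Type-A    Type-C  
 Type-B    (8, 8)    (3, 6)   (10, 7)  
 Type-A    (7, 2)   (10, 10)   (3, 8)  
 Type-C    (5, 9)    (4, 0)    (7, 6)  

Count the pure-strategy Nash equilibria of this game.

Both Type-B: Maker 1 gets 8 (best alternative 7); Maker 2 gets 8 (best alternative 7). Neither deviates — NE.
Both Type-A: Maker 1 gets 10 (best alternative 4); Maker 2 gets 10 (best alternative 8). Neither deviates — NE.
Both Type-C is not a NE: Maker 1 would switch to Type-B (10 > 7).
No other cell survives both best-response checks, so there are 2 pure NE.

2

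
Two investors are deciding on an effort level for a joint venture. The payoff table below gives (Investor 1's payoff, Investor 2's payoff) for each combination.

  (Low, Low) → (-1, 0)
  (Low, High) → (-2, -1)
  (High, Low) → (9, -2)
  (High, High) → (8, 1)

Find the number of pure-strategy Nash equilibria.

1

Both High: Investor 1 gets 8 (best alternative -2); Investor 2 gets 1 (best alternative -2). Neither deviates — NE.
Both Low is not a NE: Investor 1 would switch to High (9 > -1).
No other cell survives both best-response checks, so there is 1 pure NE.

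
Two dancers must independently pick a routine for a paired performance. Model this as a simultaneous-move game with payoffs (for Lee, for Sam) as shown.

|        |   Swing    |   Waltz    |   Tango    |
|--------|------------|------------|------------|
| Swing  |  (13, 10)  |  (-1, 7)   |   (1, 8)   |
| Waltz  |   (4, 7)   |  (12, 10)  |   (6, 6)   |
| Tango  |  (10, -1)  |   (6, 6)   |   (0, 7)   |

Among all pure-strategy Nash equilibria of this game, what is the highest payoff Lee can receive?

13

Both Swing is a pure NE (Lee: 13 ≥ 10; Sam: 10 ≥ 8). Lee gets 13.
Both Waltz is a pure NE (Lee: 12 ≥ 6; Sam: 10 ≥ 7). Lee gets 12.
Every other cell has a profitable deviation for at least one player. Highest of {13, 12} is 13.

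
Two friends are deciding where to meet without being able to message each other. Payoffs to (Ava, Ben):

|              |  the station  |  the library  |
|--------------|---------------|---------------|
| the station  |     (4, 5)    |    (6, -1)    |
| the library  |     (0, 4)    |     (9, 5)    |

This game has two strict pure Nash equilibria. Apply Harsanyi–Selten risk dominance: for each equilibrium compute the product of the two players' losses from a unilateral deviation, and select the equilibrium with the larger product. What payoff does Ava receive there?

4

At both the station: Ava loses 4 − 0 = 4 by deviating; Ben loses 5 − (-1) = 6. Product = 4·6 = 24.
At both the library: Ava loses 9 − 6 = 3 by deviating; Ben loses 5 − 4 = 1. Product = 3·1 = 3.
24 > 3, so both the station is risk-dominant. Ava's payoff there is 4.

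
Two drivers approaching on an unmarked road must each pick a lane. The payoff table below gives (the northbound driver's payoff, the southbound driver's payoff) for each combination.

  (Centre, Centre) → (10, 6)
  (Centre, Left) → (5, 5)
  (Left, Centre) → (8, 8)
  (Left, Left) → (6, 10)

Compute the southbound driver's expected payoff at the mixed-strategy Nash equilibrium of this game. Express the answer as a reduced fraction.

20/3

The northbound driver mixes with probability p on Centre, chosen so the southbound driver is indifferent: 6p + 8(1−p) = 5p + 10(1−p) gives p = 2/3.
The southbound driver's expected payoff is 6·2/3 + 8·1/3 = 20/3.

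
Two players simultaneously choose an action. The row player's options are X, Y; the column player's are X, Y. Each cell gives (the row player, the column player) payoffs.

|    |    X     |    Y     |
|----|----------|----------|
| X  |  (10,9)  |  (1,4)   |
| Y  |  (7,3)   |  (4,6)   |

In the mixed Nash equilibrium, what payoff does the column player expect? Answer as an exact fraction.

21/4

The row player mixes with probability p on X, chosen so the column player is indifferent: 9p + 3(1−p) = 4p + 6(1−p) gives p = 3/8.
The column player's expected payoff is 9·3/8 + 3·5/8 = 21/4.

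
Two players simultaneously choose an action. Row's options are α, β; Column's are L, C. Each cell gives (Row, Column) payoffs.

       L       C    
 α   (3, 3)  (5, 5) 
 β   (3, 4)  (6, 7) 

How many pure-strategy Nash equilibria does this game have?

1

(β, C): Row gets 6 (best alternative 5); Column gets 7 (best alternative 4). Neither deviates — NE.
(α, L) is not a NE: Column would switch to C (5 > 3).
No other cell survives both best-response checks, so there is 1 pure NE.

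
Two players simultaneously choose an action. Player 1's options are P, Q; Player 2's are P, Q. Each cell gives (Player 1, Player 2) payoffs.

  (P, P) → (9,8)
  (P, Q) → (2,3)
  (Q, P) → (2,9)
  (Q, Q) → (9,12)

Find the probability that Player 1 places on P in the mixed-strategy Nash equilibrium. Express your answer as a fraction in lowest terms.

3/8

Player 1's mix p on P must make Player 2 indifferent between P and Q.
Player 2's payoff from P: 8p + 9(1−p). From Q: 3p + 12(1−p).
Set equal: 5p = 3(1−p) → p = 3/8.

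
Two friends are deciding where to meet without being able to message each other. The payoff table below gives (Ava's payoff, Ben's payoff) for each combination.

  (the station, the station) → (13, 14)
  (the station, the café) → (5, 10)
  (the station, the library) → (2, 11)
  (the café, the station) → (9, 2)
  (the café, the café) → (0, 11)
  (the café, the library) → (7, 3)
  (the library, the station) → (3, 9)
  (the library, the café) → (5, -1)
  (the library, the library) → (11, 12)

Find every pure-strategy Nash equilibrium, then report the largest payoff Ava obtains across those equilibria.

Both the station is a pure NE (Ava: 13 ≥ 9; Ben: 14 ≥ 11). Ava gets 13.
Both the library is a pure NE (Ava: 11 ≥ 7; Ben: 12 ≥ 9). Ava gets 11.
Every other cell has a profitable deviation for at least one player. Highest of {13, 11} is 13.

13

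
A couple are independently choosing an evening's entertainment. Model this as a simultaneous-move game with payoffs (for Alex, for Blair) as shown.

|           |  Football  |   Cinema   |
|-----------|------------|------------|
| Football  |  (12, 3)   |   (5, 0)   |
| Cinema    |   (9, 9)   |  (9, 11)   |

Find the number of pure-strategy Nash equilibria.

Both Football: Alex gets 12 (best alternative 9); Blair gets 3 (best alternative 0). Neither deviates — NE.
Both Cinema: Alex gets 9 (best alternative 5); Blair gets 11 (best alternative 9). Neither deviates — NE.
(Football, Cinema) is not a NE: Alex would switch to Cinema (9 > 5).
No other cell survives both best-response checks, so there are 2 pure NE.

2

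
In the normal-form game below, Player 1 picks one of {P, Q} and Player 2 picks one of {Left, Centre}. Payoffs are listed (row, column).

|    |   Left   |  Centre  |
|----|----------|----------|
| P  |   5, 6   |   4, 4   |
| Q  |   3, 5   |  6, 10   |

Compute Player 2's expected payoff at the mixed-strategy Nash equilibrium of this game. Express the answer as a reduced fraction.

40/7

Player 1 mixes with probability p on P, chosen so Player 2 is indifferent: 6p + 5(1−p) = 4p + 10(1−p) gives p = 5/7.
Player 2's expected payoff is 6·5/7 + 5·2/7 = 40/7.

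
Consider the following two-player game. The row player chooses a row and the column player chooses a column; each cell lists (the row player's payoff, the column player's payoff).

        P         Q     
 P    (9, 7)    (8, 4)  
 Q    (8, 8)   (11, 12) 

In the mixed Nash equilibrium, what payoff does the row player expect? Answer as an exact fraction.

35/4

The column player mixes with probability q on P, chosen so the row player is indifferent: 9q + 8(1−q) = 8q + 11(1−q) gives q = 3/4.
The row player's expected payoff (from either row, since indifferent) is 9·3/4 + 8·1/4 = 35/4.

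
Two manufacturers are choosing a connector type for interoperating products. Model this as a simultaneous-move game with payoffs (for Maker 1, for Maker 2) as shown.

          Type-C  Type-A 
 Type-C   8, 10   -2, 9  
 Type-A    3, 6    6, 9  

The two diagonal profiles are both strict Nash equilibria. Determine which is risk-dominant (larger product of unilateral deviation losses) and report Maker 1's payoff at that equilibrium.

6

At both Type-C: Maker 1 loses 8 − 3 = 5 by deviating; Maker 2 loses 10 − 9 = 1. Product = 5·1 = 5.
At both Type-A: Maker 1 loses 6 − (-2) = 8 by deviating; Maker 2 loses 9 − 6 = 3. Product = 8·3 = 24.
24 > 5, so both Type-A is risk-dominant. Maker 1's payoff there is 6.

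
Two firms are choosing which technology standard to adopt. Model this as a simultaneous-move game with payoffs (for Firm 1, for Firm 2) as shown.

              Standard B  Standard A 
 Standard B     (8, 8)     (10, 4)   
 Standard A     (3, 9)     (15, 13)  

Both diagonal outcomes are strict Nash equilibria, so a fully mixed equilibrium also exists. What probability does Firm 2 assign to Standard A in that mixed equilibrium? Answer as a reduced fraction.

Firm 2's mix q on Standard B must make Firm 1 indifferent between Standard B and Standard A.
Firm 1's payoff from Standard B: 8q + 10(1−q). From Standard A: 3q + 15(1−q).
Set equal: 5q = 5(1−q) → q = 5/10 = 1/2.
Probability on Standard A is 1 − 1/2 = 1/2.

1/2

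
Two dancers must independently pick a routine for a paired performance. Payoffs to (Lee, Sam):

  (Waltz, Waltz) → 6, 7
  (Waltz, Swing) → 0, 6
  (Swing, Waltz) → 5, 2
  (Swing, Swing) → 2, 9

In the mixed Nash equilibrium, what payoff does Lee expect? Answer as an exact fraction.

Sam mixes with probability q on Waltz, chosen so Lee is indifferent: 6q + 0(1−q) = 5q + 2(1−q) gives q = 2/3.
Lee's expected payoff (from either row, since indifferent) is 6·2/3 + 0·1/3 = 4.

4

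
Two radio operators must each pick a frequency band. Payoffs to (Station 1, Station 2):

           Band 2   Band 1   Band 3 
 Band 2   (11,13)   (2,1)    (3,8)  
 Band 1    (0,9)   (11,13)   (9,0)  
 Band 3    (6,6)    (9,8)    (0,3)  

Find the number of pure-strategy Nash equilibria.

2

Both Band 2: Station 1 gets 11 (best alternative 6); Station 2 gets 13 (best alternative 8). Neither deviates — NE.
Both Band 1: Station 1 gets 11 (best alternative 9); Station 2 gets 13 (best alternative 9). Neither deviates — NE.
Both Band 3 is not a NE: Station 1 would switch to Band 1 (9 > 0).
No other cell survives both best-response checks, so there are 2 pure NE.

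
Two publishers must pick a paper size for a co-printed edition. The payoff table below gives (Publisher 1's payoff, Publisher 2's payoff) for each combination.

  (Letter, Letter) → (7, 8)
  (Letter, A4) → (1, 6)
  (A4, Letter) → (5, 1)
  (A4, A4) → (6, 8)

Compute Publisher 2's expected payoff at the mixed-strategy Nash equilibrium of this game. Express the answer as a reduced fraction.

58/9

Publisher 1 mixes with probability p on Letter, chosen so Publisher 2 is indifferent: 8p + 1(1−p) = 6p + 8(1−p) gives p = 7/9.
Publisher 2's expected payoff is 8·7/9 + 1·2/9 = 58/9.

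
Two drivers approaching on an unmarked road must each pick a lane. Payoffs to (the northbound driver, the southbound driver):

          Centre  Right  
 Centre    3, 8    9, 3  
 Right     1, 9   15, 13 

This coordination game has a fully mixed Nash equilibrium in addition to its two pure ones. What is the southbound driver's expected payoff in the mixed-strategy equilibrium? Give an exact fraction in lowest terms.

77/9

The northbound driver mixes with probability p on Centre, chosen so the southbound driver is indifferent: 8p + 9(1−p) = 3p + 13(1−p) gives p = 4/9.
The southbound driver's expected payoff is 8·4/9 + 9·5/9 = 77/9.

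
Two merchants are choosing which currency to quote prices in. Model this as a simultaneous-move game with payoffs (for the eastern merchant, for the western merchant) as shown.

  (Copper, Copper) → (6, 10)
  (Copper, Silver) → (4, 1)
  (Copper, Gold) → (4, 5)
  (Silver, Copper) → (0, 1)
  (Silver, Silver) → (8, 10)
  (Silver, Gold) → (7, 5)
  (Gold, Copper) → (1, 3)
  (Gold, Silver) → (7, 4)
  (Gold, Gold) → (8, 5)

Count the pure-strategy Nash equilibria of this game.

Both Copper: the eastern merchant gets 6 (best alternative 1); the western merchant gets 10 (best alternative 5). Neither deviates — NE.
Both Silver: the eastern merchant gets 8 (best alternative 7); the western merchant gets 10 (best alternative 5). Neither deviates — NE.
Both Gold: the eastern merchant gets 8 (best alternative 7); the western merchant gets 5 (best alternative 4). Neither deviates — NE.
(Copper, Gold) is not a NE: the eastern merchant would switch to Gold (8 > 4).
No other cell survives both best-response checks, so there are 3 pure NE.

3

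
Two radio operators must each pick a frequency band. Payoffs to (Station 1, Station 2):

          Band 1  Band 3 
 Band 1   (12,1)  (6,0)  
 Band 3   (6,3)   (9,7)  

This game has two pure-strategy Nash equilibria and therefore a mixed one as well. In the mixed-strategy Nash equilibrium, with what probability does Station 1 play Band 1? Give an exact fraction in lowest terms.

Station 1's mix p on Band 1 must make Station 2 indifferent between Band 1 and Band 3.
Station 2's payoff from Band 1: 1p + 3(1−p). From Band 3: 0p + 7(1−p).
Set equal: 1p = 4(1−p) → p = 4/5.

4/5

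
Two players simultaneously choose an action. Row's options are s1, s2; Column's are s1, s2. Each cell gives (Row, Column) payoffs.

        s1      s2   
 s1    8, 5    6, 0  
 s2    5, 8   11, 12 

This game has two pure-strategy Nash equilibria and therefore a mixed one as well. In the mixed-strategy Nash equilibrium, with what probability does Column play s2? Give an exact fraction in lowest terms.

3/8

Column's mix q on s1 must make Row indifferent between s1 and s2.
Row's payoff from s1: 8q + 6(1−q). From s2: 5q + 11(1−q).
Set equal: 3q = 5(1−q) → q = 5/8.
Probability on s2 is 1 − 5/8 = 3/8.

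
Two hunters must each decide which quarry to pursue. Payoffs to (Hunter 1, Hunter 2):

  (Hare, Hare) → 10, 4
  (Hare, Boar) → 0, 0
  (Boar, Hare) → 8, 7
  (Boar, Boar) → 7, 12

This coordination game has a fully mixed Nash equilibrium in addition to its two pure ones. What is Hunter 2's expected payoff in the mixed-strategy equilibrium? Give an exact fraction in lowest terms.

Hunter 1 mixes with probability p on Hare, chosen so Hunter 2 is indifferent: 4p + 7(1−p) = 0p + 12(1−p) gives p = 5/9.
Hunter 2's expected payoff is 4·5/9 + 7·4/9 = 16/3.

16/3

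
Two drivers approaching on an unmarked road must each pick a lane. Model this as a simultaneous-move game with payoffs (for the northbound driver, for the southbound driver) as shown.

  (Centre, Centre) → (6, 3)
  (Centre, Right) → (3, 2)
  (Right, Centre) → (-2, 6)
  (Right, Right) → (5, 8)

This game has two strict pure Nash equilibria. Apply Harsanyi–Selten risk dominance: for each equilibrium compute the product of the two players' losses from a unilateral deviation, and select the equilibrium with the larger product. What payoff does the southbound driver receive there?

At both Centre: the northbound driver loses 6 − (-2) = 8 by deviating; the southbound driver loses 3 − 2 = 1. Product = 8·1 = 8.
At both Right: the northbound driver loses 5 − 3 = 2 by deviating; the southbound driver loses 8 − 6 = 2. Product = 2·2 = 4.
8 > 4, so both Centre is risk-dominant. The southbound driver's payoff there is 3.

3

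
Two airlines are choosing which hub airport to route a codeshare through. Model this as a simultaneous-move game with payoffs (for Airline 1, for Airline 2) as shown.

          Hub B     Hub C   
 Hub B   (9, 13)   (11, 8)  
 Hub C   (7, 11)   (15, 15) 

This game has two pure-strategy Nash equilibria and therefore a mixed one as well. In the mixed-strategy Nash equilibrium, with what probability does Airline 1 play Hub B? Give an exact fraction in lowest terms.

4/9

Airline 1's mix p on Hub B must make Airline 2 indifferent between Hub B and Hub C.
Airline 2's payoff from Hub B: 13p + 11(1−p). From Hub C: 8p + 15(1−p).
Set equal: 5p = 4(1−p) → p = 4/9.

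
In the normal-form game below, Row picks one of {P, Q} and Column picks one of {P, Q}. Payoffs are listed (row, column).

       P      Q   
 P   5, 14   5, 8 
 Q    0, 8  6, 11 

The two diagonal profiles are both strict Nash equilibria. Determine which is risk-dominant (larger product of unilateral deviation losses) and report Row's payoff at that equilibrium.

At both P: Row loses 5 − 0 = 5 by deviating; Column loses 14 − 8 = 6. Product = 5·6 = 30.
At both Q: Row loses 6 − 5 = 1 by deviating; Column loses 11 − 8 = 3. Product = 1·3 = 3.
30 > 3, so both P is risk-dominant. Row's payoff there is 5.

5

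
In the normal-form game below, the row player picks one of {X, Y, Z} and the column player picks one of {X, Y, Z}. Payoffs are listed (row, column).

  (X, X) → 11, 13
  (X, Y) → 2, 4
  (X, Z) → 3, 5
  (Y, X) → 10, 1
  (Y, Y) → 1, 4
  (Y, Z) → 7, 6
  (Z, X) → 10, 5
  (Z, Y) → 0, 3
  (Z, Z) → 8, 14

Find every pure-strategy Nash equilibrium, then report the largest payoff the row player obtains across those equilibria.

11

Both X is a pure NE (the row player: 11 ≥ 10; the column player: 13 ≥ 5). The row player gets 11.
Both Z is a pure NE (the row player: 8 ≥ 7; the column player: 14 ≥ 5). The row player gets 8.
Every other cell has a profitable deviation for at least one player. Highest of {11, 8} is 11.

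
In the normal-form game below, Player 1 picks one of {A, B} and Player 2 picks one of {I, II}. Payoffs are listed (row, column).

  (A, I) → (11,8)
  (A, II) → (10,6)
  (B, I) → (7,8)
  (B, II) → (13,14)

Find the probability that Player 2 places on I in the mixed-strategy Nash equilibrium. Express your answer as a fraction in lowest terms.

3/7

Player 2's mix q on I must make Player 1 indifferent between A and B.
Player 1's payoff from A: 11q + 10(1−q). From B: 7q + 13(1−q).
Set equal: 4q = 3(1−q) → q = 3/7.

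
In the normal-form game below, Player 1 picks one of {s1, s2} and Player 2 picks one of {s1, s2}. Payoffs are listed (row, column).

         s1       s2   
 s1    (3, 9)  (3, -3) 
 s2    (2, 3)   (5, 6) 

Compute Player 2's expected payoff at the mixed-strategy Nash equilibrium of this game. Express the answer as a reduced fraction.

Player 1 mixes with probability p on s1, chosen so Player 2 is indifferent: 9p + 3(1−p) = (-3)p + 6(1−p) gives p = 1/5.
Player 2's expected payoff is 9·1/5 + 3·4/5 = 21/5.

21/5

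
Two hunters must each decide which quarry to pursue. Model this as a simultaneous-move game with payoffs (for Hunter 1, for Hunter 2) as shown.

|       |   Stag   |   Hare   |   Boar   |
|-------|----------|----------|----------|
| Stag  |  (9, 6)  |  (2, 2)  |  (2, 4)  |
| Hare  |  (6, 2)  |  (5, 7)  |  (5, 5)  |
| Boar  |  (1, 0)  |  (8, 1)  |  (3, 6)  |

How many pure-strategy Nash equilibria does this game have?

Both Stag: Hunter 1 gets 9 (best alternative 6); Hunter 2 gets 6 (best alternative 4). Neither deviates — NE.
Both Hare is not a NE: Hunter 1 would switch to Boar (8 > 5).
No other cell survives both best-response checks, so there is 1 pure NE.

1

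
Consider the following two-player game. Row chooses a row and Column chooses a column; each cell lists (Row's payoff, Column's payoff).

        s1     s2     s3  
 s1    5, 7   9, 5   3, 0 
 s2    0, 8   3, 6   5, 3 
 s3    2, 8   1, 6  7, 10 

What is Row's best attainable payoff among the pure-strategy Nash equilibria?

Both s1 is a pure NE (Row: 5 ≥ 2; Column: 7 ≥ 5). Row gets 5.
Both s3 is a pure NE (Row: 7 ≥ 5; Column: 10 ≥ 8). Row gets 7.
Every other cell has a profitable deviation for at least one player. Highest of {5, 7} is 7.

7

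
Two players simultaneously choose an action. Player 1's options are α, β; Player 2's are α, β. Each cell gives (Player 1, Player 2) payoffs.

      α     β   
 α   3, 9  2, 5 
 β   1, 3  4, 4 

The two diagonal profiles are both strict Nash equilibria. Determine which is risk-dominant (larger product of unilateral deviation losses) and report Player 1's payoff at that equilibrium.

At both α: Player 1 loses 3 − 1 = 2 by deviating; Player 2 loses 9 − 5 = 4. Product = 2·4 = 8.
At both β: Player 1 loses 4 − 2 = 2 by deviating; Player 2 loses 4 − 3 = 1. Product = 2·1 = 2.
8 > 2, so both α is risk-dominant. Player 1's payoff there is 3.

3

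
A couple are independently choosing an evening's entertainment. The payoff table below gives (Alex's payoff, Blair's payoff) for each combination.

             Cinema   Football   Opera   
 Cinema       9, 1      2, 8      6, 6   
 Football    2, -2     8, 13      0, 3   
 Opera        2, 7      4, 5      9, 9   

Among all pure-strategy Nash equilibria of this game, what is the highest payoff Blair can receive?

13

Both Football is a pure NE (Alex: 8 ≥ 4; Blair: 13 ≥ 3). Blair gets 13.
Both Opera is a pure NE (Alex: 9 ≥ 6; Blair: 9 ≥ 7). Blair gets 9.
Every other cell has a profitable deviation for at least one player. Highest of {13, 9} is 13.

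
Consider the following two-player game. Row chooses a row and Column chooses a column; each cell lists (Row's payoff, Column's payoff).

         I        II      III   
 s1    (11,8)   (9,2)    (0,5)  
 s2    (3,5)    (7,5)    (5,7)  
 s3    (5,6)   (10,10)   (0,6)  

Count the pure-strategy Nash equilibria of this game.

(s1, I): Row gets 11 (best alternative 5); Column gets 8 (best alternative 5). Neither deviates — NE.
(s2, III): Row gets 5 (best alternative 0); Column gets 7 (best alternative 5). Neither deviates — NE.
(s3, II): Row gets 10 (best alternative 9); Column gets 10 (best alternative 6). Neither deviates — NE.
(s3, III) is not a NE: Row would switch to s2 (5 > 0).
No other cell survives both best-response checks, so there are 3 pure NE.

3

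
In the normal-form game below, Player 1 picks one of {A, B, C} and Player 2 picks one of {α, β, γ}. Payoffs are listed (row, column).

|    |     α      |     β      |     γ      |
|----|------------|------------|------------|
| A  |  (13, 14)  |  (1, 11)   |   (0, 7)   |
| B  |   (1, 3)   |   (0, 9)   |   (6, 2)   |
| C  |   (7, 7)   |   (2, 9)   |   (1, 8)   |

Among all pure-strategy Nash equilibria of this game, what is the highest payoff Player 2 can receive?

(A, α) is a pure NE (Player 1: 13 ≥ 7; Player 2: 14 ≥ 11). Player 2 gets 14.
(C, β) is a pure NE (Player 1: 2 ≥ 1; Player 2: 9 ≥ 8). Player 2 gets 9.
Every other cell has a profitable deviation for at least one player. Highest of {14, 9} is 14.

14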